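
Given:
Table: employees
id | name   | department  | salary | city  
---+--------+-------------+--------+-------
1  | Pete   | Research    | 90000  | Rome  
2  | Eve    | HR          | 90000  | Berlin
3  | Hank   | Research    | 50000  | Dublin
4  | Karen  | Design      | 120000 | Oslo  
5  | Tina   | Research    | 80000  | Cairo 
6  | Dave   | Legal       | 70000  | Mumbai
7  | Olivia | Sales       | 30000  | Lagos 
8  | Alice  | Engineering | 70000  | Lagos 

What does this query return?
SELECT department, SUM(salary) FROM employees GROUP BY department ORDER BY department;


Summing salary within each department:
  Design: 120000 = 120000
  Engineering: 70000 = 70000
  HR: 90000 = 90000
  Legal: 70000 = 70000
  Research: 90000 + 50000 + 80000 = 220000
  Sales: 30000 = 30000


6 groups:
Design, 120000
Engineering, 70000
HR, 90000
Legal, 70000
Research, 220000
Sales, 30000


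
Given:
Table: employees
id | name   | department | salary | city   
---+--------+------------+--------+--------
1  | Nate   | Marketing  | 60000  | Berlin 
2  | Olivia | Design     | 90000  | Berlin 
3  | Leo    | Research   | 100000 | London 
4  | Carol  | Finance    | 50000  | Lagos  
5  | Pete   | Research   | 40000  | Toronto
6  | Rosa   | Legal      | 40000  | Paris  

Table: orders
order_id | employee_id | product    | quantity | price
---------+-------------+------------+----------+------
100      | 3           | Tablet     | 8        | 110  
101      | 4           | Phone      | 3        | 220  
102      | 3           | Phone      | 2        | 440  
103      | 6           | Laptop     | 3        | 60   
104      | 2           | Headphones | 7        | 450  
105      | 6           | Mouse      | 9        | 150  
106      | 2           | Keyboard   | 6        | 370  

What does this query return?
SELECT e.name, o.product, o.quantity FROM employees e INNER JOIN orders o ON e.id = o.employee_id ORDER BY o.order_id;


Joining employees.id = orders.employee_id:
  employee Leo (id=3) -> order Tablet
  employee Carol (id=4) -> order Phone
  employee Leo (id=3) -> order Phone
  employee Rosa (id=6) -> order Laptop
  employee Olivia (id=2) -> order Headphones
  employee Rosa (id=6) -> order Mouse
  employee Olivia (id=2) -> order Keyboard


7 rows:
Leo, Tablet, 8
Carol, Phone, 3
Leo, Phone, 2
Rosa, Laptop, 3
Olivia, Headphones, 7
Rosa, Mouse, 9
Olivia, Keyboard, 6


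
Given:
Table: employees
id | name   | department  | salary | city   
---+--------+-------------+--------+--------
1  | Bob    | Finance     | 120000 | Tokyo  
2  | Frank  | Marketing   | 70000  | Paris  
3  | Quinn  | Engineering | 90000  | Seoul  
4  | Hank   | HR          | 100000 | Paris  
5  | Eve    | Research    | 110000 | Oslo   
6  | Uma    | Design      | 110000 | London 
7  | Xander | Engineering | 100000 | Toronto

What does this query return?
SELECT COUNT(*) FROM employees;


COUNT(*) counts all rows

7


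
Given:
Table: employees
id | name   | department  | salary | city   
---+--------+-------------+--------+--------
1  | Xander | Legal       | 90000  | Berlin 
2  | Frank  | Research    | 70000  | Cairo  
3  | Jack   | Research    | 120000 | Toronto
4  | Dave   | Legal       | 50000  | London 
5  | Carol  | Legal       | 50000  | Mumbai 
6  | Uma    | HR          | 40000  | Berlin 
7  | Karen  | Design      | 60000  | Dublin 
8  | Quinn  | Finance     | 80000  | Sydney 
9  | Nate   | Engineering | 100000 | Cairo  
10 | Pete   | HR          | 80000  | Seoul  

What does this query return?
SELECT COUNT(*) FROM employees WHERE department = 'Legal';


Counting rows where department = 'Legal'
  Xander -> MATCH
  Dave -> MATCH
  Carol -> MATCH


3


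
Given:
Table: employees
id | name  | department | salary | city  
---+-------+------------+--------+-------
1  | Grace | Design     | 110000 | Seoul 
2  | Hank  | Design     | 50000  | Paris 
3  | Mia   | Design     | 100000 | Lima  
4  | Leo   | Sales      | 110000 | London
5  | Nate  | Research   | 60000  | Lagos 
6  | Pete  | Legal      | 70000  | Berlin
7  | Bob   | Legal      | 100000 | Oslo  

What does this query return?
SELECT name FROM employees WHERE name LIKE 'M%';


LIKE 'M%' matches names starting with 'M'
Matching: 1

1 rows:
Mia


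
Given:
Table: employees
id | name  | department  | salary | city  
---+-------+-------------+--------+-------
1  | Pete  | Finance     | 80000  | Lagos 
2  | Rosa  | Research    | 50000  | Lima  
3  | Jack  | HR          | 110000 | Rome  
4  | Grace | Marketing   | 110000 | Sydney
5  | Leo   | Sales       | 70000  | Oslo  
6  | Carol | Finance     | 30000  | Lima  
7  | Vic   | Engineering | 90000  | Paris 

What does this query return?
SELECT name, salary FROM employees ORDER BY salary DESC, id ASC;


Sorting by salary DESC, then id ASC for ties

7 rows:
Jack, 110000
Grace, 110000
Vic, 90000
Pete, 80000
Leo, 70000
Rosa, 50000
Carol, 30000


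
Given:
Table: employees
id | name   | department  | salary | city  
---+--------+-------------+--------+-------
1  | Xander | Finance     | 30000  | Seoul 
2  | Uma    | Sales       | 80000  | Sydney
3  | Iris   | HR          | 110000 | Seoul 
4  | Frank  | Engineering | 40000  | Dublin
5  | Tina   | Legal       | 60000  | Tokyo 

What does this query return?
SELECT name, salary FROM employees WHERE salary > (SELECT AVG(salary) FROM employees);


Subquery: AVG(salary) = 64000.0
Filtering: salary > 64000.0
  Uma (80000) -> MATCH
  Iris (110000) -> MATCH


2 rows:
Uma, 80000
Iris, 110000


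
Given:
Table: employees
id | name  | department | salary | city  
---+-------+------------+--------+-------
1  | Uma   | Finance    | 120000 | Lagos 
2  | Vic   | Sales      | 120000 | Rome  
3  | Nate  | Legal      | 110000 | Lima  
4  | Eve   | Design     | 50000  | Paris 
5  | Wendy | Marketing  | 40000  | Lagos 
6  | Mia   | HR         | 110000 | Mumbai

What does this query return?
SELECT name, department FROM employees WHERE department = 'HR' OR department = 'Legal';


Filtering: department = 'HR' OR 'Legal'
Matching: 2 rows

2 rows:
Nate, Legal
Mia, HR


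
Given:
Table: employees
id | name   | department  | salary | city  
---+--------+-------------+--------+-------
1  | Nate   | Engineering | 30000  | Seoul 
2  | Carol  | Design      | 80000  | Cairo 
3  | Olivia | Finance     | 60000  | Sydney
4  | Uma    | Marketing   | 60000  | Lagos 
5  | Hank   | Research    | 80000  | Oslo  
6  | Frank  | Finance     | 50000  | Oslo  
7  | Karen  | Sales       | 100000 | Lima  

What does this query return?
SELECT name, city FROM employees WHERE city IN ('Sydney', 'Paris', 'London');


Filtering: city IN ('Sydney', 'Paris', 'London')
Matching: 1 rows

1 rows:
Olivia, Sydney


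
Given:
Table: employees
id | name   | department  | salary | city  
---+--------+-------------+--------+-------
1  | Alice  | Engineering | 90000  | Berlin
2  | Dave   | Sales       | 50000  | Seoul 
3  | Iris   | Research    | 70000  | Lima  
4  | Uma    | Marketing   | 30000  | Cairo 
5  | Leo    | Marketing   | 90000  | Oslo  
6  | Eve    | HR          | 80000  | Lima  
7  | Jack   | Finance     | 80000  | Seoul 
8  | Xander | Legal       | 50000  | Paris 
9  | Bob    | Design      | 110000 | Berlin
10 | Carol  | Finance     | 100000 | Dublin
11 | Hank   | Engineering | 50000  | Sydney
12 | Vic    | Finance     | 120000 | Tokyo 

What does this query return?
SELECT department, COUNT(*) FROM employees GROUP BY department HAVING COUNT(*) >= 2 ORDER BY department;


Groups with count >= 2:
  Engineering: 2 -> PASS
  Finance: 3 -> PASS
  Marketing: 2 -> PASS
  Design: 1 -> filtered out
  HR: 1 -> filtered out
  Legal: 1 -> filtered out
  Research: 1 -> filtered out
  Sales: 1 -> filtered out


3 groups:
Engineering, 2
Finance, 3
Marketing, 2


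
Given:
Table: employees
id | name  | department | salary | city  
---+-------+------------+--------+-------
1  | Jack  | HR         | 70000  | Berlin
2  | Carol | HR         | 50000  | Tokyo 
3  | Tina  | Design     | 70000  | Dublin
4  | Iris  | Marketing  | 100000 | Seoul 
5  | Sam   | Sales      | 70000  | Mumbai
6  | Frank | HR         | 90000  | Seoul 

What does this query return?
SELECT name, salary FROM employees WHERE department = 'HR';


Filtering: department = 'HR'
Matching rows: 3

3 rows:
Jack, 70000
Carol, 50000
Frank, 90000


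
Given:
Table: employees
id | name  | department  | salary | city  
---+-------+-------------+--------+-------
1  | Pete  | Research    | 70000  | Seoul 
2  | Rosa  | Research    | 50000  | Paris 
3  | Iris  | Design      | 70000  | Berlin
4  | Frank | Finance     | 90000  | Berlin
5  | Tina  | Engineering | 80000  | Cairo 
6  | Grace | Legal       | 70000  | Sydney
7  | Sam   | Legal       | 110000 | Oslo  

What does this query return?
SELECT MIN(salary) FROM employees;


Salaries: 70000, 50000, 70000, 90000, 80000, 70000, 110000
MIN = 50000

50000


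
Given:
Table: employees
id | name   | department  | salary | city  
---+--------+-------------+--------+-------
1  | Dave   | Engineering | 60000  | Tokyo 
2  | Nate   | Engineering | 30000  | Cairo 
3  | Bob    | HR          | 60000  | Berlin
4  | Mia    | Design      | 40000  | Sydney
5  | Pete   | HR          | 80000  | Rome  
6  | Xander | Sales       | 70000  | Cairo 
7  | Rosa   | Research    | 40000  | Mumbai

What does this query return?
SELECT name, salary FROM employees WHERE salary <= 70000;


Filtering: salary <= 70000
Matching: 6 rows

6 rows:
Dave, 60000
Nate, 30000
Bob, 60000
Mia, 40000
Xander, 70000
Rosa, 40000


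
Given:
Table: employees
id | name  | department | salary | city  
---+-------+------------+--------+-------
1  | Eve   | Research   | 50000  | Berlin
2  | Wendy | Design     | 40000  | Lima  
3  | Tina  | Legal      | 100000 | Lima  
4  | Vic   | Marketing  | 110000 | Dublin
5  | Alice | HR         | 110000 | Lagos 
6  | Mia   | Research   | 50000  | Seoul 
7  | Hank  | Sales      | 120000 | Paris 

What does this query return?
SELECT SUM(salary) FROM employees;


SUM(salary) = 50000 + 40000 + 100000 + 110000 + 110000 + 50000 + 120000 = 580000

580000


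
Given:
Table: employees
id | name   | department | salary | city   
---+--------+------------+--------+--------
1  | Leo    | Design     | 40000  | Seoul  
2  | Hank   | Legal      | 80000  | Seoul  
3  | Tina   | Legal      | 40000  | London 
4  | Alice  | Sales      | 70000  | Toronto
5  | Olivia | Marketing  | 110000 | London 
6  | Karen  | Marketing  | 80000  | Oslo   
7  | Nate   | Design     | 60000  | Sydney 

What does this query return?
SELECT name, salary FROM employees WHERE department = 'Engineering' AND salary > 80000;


Filtering: department = 'Engineering' AND salary > 80000
Matching: 0 rows

Empty result set (0 rows)


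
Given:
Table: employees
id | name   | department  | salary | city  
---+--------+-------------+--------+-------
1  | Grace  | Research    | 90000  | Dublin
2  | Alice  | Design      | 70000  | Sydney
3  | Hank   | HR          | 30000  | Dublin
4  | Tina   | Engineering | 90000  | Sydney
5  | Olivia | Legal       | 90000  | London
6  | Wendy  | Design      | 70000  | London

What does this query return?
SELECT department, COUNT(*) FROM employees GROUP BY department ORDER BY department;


Assigning each row to its department group:
  Grace -> Research
  Alice -> Design
  Hank -> HR
  Tina -> Engineering
  Olivia -> Legal
  Wendy -> Design


5 groups:
Design, 2
Engineering, 1
HR, 1
Legal, 1
Research, 1


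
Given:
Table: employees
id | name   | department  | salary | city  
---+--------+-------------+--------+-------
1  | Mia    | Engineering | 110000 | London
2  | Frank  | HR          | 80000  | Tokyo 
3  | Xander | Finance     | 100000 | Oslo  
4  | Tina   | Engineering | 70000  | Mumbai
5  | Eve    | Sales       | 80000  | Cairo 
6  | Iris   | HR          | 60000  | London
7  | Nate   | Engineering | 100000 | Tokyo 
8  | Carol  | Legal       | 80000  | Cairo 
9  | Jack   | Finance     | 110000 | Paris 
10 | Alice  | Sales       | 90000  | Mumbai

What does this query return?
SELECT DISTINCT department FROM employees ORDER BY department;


All 'department' values (row order): Engineering, HR, Finance, Engineering, Sales, HR, Engineering, Legal, Finance, Sales
Removing duplicates leaves 5 unique value(s).

5 values:
Engineering
Finance
HR
Legal
Sales


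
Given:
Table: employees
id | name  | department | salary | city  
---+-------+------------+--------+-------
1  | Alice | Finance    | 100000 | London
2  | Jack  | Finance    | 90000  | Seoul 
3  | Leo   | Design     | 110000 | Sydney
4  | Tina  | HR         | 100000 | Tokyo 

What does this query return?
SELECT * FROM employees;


SELECT * returns all 4 rows with all columns

4 rows:
1, Alice, Finance, 100000, London
2, Jack, Finance, 90000, Seoul
3, Leo, Design, 110000, Sydney
4, Tina, HR, 100000, Tokyo


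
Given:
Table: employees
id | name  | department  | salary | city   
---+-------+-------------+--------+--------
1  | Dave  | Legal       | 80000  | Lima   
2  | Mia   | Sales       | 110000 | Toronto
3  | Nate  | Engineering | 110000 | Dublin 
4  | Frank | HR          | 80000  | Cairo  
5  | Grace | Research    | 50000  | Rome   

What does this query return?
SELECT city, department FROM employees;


Projecting columns: city, department

5 rows:
Lima, Legal
Toronto, Sales
Dublin, Engineering
Cairo, HR
Rome, Research


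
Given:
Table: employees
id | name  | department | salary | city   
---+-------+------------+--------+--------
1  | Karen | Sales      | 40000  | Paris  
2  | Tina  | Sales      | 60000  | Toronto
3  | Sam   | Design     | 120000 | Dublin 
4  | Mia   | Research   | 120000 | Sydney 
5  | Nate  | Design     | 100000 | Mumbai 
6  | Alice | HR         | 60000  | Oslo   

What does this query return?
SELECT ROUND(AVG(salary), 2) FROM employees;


SUM(salary) = 500000
COUNT = 6
ROUND(AVG, 2) = ROUND(500000 / 6, 2) = 83333.33

83333.33


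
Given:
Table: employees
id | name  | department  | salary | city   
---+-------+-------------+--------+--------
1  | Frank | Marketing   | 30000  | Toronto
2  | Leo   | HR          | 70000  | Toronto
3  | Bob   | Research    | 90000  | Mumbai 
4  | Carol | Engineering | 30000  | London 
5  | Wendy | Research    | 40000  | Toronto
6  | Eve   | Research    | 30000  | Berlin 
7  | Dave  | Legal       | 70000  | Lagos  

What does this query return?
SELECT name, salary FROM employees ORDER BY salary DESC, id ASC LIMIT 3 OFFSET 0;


Sort by salary DESC (id ASC tiebreak), then skip 0 and take 3
Rows 1 through 3

3 rows:
Bob, 90000
Leo, 70000
Dave, 70000


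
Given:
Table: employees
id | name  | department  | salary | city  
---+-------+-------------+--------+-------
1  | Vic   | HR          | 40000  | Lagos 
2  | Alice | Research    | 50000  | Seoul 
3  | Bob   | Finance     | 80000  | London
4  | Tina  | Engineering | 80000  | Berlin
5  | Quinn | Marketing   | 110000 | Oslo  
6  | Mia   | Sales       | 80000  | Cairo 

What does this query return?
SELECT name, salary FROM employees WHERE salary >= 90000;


Filtering: salary >= 90000
Matching: 1 rows

1 rows:
Quinn, 110000


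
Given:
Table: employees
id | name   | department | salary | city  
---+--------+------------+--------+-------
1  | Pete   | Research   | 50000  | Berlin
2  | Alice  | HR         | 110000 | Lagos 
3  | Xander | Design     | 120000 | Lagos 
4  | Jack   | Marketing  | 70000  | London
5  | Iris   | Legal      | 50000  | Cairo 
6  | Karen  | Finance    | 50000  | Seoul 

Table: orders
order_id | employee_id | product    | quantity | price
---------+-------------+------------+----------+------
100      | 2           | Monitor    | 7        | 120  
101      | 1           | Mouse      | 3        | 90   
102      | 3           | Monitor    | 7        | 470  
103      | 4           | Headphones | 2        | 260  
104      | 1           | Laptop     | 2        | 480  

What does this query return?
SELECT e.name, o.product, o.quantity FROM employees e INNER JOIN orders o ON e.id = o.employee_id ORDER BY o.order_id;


Joining employees.id = orders.employee_id:
  employee Alice (id=2) -> order Monitor
  employee Pete (id=1) -> order Mouse
  employee Xander (id=3) -> order Monitor
  employee Jack (id=4) -> order Headphones
  employee Pete (id=1) -> order Laptop


5 rows:
Alice, Monitor, 7
Pete, Mouse, 3
Xander, Monitor, 7
Jack, Headphones, 2
Pete, Laptop, 2


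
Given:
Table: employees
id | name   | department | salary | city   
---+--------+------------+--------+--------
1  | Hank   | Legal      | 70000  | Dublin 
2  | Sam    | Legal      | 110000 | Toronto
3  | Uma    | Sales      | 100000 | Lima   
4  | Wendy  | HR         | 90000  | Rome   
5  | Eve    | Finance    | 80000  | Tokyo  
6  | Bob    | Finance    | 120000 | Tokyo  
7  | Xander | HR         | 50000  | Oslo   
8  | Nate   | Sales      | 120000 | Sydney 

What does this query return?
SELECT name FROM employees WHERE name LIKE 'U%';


LIKE 'U%' matches names starting with 'U'
Matching: 1

1 rows:
Uma


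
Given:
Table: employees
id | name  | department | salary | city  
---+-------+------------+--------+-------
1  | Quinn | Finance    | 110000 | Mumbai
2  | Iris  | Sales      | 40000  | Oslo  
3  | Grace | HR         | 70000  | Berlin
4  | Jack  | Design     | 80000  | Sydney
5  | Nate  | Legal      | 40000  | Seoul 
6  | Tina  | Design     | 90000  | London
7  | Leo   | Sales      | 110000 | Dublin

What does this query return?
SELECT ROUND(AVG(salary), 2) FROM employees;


SUM(salary) = 540000
COUNT = 7
ROUND(AVG, 2) = ROUND(540000 / 7, 2) = 77142.86

77142.86


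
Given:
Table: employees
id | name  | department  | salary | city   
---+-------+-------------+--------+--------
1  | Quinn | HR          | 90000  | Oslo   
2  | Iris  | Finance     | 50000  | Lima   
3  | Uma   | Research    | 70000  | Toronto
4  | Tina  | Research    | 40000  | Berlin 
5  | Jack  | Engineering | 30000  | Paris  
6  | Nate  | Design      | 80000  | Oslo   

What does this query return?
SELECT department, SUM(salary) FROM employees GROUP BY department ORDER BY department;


Summing salary within each department:
  Design: 80000 = 80000
  Engineering: 30000 = 30000
  Finance: 50000 = 50000
  HR: 90000 = 90000
  Research: 70000 + 40000 = 110000


5 groups:
Design, 80000
Engineering, 30000
Finance, 50000
HR, 90000
Research, 110000


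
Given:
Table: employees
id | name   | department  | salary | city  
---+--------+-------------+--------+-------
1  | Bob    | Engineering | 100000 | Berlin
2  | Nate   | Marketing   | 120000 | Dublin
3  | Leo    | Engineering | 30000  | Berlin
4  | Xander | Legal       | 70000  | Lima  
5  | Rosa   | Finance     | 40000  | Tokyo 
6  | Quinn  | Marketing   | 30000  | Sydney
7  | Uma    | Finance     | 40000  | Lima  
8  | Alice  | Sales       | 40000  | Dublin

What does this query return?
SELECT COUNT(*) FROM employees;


COUNT(*) counts all rows

8


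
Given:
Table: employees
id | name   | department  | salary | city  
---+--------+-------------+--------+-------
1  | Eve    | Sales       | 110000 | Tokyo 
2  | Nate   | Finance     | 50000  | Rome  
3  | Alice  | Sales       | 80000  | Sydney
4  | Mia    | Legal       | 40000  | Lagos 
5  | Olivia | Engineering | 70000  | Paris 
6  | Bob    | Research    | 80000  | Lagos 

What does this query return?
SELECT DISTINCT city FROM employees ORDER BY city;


All 'city' values (row order): Tokyo, Rome, Sydney, Lagos, Paris, Lagos
Removing duplicates leaves 5 unique value(s).

5 values:
Lagos
Paris
Rome
Sydney
Tokyo


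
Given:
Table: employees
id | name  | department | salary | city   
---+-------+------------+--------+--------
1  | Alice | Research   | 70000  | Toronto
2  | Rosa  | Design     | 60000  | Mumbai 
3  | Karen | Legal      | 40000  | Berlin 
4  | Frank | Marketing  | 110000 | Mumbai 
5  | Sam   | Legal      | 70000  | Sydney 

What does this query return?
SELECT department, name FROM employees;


Projecting columns: department, name

5 rows:
Research, Alice
Design, Rosa
Legal, Karen
Marketing, Frank
Legal, Sam


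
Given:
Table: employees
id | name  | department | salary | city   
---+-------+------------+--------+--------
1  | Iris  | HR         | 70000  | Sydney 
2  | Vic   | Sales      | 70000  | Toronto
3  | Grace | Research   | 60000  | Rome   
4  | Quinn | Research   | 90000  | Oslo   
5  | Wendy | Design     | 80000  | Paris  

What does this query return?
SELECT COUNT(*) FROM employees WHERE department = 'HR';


Counting rows where department = 'HR'
  Iris -> MATCH


1


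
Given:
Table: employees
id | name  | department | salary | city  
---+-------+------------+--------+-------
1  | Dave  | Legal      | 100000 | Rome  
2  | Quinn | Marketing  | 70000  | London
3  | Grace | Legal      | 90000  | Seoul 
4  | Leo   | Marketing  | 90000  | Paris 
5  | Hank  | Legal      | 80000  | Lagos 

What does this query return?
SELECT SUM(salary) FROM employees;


SUM(salary) = 100000 + 70000 + 90000 + 90000 + 80000 = 430000

430000


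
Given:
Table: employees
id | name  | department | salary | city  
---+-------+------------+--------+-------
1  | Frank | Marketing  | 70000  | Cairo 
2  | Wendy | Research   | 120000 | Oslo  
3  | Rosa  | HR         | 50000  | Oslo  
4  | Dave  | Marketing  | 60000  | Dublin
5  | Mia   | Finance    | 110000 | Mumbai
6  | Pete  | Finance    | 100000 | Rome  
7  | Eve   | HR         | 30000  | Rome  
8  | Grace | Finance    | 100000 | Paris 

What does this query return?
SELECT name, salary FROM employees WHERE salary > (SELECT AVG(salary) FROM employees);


Subquery: AVG(salary) = 80000.0
Filtering: salary > 80000.0
  Wendy (120000) -> MATCH
  Mia (110000) -> MATCH
  Pete (100000) -> MATCH
  Grace (100000) -> MATCH


4 rows:
Wendy, 120000
Mia, 110000
Pete, 100000
Grace, 100000


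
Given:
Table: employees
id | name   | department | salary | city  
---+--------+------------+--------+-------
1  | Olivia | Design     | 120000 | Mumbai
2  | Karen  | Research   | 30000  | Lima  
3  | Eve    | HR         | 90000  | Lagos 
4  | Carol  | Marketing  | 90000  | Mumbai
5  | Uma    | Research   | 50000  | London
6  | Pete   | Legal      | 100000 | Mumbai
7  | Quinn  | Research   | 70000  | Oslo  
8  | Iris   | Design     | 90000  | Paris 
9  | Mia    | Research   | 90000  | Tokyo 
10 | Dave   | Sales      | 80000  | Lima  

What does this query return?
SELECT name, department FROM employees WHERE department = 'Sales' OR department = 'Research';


Filtering: department = 'Sales' OR 'Research'
Matching: 5 rows

5 rows:
Karen, Research
Uma, Research
Quinn, Research
Mia, Research
Dave, Sales


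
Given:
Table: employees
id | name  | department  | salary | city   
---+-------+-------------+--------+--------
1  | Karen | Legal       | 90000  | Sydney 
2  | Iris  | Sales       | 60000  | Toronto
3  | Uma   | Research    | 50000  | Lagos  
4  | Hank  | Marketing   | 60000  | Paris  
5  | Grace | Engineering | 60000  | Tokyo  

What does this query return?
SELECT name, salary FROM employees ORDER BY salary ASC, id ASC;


Sorting by salary ASC, then id ASC for ties

5 rows:
Uma, 50000
Iris, 60000
Hank, 60000
Grace, 60000
Karen, 90000


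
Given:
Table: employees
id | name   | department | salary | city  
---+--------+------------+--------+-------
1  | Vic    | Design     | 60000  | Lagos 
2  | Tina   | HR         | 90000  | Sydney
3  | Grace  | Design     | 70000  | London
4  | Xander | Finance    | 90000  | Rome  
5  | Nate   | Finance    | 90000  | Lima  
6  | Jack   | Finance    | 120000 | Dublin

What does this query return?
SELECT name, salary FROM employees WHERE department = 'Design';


Filtering: department = 'Design'
Matching rows: 2

2 rows:
Vic, 60000
Grace, 70000


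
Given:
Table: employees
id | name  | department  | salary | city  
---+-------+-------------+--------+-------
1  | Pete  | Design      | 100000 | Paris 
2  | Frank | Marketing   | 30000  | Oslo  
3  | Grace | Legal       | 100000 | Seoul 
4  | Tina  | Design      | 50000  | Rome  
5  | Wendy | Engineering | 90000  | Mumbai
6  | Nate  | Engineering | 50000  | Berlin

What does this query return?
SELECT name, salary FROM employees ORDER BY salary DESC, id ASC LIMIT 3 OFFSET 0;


Sort by salary DESC (id ASC tiebreak), then skip 0 and take 3
Rows 1 through 3

3 rows:
Pete, 100000
Grace, 100000
Wendy, 90000


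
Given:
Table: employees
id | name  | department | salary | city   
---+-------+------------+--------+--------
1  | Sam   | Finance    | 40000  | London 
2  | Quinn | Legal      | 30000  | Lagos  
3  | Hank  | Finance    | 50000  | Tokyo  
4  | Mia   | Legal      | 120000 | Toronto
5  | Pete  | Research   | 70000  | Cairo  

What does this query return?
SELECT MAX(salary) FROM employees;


Salaries: 40000, 30000, 50000, 120000, 70000
MAX = 120000

120000


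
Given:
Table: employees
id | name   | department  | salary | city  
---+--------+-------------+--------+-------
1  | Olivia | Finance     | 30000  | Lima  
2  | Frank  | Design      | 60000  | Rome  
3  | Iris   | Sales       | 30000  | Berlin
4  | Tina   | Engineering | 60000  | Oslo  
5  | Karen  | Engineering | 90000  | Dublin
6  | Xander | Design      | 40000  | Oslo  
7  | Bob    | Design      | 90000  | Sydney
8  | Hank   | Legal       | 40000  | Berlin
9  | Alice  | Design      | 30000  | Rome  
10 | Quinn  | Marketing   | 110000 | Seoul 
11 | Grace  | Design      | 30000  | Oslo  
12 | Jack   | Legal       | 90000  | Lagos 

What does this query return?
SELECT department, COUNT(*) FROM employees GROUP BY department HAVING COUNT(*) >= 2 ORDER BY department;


Groups with count >= 2:
  Design: 5 -> PASS
  Engineering: 2 -> PASS
  Legal: 2 -> PASS
  Finance: 1 -> filtered out
  Marketing: 1 -> filtered out
  Sales: 1 -> filtered out


3 groups:
Design, 5
Engineering, 2
Legal, 2


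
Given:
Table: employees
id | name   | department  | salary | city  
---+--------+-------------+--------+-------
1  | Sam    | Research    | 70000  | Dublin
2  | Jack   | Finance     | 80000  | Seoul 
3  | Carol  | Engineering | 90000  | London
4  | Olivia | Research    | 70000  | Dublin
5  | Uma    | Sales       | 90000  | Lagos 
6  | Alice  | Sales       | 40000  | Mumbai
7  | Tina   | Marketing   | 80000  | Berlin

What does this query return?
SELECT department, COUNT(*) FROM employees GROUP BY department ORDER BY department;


Assigning each row to its department group:
  Sam -> Research
  Jack -> Finance
  Carol -> Engineering
  Olivia -> Research
  Uma -> Sales
  Alice -> Sales
  Tina -> Marketing


5 groups:
Engineering, 1
Finance, 1
Marketing, 1
Research, 2
Sales, 2


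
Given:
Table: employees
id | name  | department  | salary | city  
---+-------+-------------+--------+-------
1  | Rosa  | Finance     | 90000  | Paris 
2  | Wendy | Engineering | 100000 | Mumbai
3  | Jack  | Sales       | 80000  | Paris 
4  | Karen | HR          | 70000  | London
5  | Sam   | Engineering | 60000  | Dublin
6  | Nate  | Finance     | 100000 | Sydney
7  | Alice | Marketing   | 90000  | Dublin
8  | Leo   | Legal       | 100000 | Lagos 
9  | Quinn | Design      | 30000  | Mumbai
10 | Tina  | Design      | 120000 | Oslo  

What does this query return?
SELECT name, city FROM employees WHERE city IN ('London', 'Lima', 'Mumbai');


Filtering: city IN ('London', 'Lima', 'Mumbai')
Matching: 3 rows

3 rows:
Wendy, Mumbai
Karen, London
Quinn, Mumbai


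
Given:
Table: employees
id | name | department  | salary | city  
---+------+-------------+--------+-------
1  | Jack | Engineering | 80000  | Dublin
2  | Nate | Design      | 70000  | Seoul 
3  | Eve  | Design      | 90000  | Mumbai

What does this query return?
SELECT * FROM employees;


SELECT * returns all 3 rows with all columns

3 rows:
1, Jack, Engineering, 80000, Dublin
2, Nate, Design, 70000, Seoul
3, Eve, Design, 90000, Mumbai


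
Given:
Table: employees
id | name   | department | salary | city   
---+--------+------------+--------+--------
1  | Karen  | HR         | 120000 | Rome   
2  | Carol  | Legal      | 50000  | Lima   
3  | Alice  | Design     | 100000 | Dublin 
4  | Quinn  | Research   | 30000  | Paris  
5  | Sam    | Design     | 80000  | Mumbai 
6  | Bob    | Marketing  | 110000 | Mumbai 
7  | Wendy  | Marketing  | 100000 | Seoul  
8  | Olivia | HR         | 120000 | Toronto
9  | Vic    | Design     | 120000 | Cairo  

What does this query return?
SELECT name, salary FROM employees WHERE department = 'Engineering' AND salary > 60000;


Filtering: department = 'Engineering' AND salary > 60000
Matching: 0 rows

Empty result set (0 rows)


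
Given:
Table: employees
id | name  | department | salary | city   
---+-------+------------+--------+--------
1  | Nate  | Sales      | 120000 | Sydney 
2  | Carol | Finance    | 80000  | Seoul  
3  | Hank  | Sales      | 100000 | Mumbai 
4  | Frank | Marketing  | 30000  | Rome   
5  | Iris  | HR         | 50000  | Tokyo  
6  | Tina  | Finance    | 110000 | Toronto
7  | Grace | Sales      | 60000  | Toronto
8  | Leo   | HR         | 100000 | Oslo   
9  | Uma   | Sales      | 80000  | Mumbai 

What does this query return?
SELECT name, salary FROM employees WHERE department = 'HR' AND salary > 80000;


Filtering: department = 'HR' AND salary > 80000
Matching: 1 rows

1 rows:
Leo, 100000


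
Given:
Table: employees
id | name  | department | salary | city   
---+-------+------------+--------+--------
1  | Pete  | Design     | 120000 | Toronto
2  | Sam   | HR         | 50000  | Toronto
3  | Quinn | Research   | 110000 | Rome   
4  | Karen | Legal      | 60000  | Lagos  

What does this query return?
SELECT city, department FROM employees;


Projecting columns: city, department

4 rows:
Toronto, Design
Toronto, HR
Rome, Research
Lagos, Legal


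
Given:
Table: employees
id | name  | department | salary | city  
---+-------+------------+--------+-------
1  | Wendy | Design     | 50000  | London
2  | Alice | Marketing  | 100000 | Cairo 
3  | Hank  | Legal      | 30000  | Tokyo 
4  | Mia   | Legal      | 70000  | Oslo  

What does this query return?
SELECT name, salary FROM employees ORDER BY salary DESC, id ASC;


Sorting by salary DESC, then id ASC for ties

4 rows:
Alice, 100000
Mia, 70000
Wendy, 50000
Hank, 30000


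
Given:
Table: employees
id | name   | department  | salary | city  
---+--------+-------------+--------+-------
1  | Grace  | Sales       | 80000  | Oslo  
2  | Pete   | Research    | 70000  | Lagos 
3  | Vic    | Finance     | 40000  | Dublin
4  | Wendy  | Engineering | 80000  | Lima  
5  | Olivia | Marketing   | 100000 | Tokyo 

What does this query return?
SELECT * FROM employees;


SELECT * returns all 5 rows with all columns

5 rows:
1, Grace, Sales, 80000, Oslo
2, Pete, Research, 70000, Lagos
3, Vic, Finance, 40000, Dublin
4, Wendy, Engineering, 80000, Lima
5, Olivia, Marketing, 100000, Tokyo


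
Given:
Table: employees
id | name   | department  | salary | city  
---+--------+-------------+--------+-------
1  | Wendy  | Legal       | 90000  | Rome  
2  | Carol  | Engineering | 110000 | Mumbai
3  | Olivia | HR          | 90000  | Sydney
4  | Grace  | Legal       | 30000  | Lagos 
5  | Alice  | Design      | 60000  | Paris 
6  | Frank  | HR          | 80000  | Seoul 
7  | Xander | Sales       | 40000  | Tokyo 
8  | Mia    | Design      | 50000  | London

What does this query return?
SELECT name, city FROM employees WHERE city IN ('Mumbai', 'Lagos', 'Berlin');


Filtering: city IN ('Mumbai', 'Lagos', 'Berlin')
Matching: 2 rows

2 rows:
Carol, Mumbai
Grace, Lagos


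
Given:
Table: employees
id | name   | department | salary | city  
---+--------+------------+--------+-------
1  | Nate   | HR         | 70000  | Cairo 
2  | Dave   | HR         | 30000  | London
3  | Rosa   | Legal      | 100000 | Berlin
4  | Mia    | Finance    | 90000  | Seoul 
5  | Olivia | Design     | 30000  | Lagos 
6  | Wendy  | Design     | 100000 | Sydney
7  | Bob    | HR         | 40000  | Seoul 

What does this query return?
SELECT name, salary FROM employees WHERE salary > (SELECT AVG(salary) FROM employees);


Subquery: AVG(salary) = 65714.29
Filtering: salary > 65714.29
  Nate (70000) -> MATCH
  Rosa (100000) -> MATCH
  Mia (90000) -> MATCH
  Wendy (100000) -> MATCH


4 rows:
Nate, 70000
Rosa, 100000
Mia, 90000
Wendy, 100000


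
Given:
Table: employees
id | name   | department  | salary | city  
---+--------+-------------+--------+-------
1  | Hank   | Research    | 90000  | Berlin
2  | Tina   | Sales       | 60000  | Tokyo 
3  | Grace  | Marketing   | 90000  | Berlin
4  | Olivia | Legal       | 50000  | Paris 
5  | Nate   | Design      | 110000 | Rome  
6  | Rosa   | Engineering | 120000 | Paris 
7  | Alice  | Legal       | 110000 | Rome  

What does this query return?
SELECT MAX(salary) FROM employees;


Salaries: 90000, 60000, 90000, 50000, 110000, 120000, 110000
MAX = 120000

120000


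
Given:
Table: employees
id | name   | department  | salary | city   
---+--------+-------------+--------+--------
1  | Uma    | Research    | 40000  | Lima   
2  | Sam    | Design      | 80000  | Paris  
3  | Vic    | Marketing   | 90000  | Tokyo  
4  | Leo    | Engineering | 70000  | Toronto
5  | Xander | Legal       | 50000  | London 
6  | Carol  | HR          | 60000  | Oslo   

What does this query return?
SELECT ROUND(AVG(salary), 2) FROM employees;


SUM(salary) = 390000
COUNT = 6
ROUND(AVG, 2) = ROUND(390000 / 6, 2) = 65000.0

65000.0


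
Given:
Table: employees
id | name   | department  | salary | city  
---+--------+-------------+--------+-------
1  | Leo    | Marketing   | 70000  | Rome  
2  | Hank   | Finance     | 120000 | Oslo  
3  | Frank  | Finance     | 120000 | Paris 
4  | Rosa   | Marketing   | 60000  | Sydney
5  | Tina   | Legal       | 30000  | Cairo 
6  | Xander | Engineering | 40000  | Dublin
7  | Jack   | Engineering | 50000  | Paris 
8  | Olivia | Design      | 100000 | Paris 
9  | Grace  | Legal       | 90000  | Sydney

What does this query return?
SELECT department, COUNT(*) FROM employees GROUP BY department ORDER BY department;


Assigning each row to its department group:
  Leo -> Marketing
  Hank -> Finance
  Frank -> Finance
  Rosa -> Marketing
  Tina -> Legal
  Xander -> Engineering
  Jack -> Engineering
  Olivia -> Design
  Grace -> Legal


5 groups:
Design, 1
Engineering, 2
Finance, 2
Legal, 2
Marketing, 2


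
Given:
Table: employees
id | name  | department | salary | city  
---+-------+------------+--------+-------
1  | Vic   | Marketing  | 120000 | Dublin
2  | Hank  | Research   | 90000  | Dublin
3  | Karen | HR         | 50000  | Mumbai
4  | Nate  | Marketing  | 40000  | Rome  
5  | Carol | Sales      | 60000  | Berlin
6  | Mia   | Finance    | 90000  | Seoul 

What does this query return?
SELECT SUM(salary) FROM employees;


SUM(salary) = 120000 + 90000 + 50000 + 40000 + 60000 + 90000 = 450000

450000


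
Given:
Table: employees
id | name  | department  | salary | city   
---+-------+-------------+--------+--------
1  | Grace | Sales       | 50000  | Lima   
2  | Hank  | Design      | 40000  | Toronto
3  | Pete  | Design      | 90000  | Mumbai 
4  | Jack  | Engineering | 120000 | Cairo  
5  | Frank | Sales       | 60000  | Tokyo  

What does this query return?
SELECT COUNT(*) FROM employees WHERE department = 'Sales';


Counting rows where department = 'Sales'
  Grace -> MATCH
  Frank -> MATCH


2


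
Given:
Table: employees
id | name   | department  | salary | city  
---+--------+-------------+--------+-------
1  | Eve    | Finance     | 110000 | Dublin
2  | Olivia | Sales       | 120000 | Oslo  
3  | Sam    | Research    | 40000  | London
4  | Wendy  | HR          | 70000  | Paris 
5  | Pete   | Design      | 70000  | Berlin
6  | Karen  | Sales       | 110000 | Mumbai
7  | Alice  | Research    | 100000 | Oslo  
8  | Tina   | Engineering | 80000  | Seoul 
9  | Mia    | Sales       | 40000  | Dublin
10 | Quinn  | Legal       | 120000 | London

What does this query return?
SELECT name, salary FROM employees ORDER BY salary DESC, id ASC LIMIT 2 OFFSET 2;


Sort by salary DESC (id ASC tiebreak), then skip 2 and take 2
Rows 3 through 4

2 rows:
Eve, 110000
Karen, 110000


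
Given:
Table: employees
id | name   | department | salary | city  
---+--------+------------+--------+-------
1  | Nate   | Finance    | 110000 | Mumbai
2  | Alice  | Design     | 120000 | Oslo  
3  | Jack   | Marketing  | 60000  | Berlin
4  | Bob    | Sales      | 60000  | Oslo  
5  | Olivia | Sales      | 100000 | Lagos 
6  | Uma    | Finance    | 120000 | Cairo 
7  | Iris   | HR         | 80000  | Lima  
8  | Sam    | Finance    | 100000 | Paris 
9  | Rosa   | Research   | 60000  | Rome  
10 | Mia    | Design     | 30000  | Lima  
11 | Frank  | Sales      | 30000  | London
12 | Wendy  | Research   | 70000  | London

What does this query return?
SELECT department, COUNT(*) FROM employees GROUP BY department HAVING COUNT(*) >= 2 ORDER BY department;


Groups with count >= 2:
  Design: 2 -> PASS
  Finance: 3 -> PASS
  Research: 2 -> PASS
  Sales: 3 -> PASS
  HR: 1 -> filtered out
  Marketing: 1 -> filtered out


4 groups:
Design, 2
Finance, 3
Research, 2
Sales, 3


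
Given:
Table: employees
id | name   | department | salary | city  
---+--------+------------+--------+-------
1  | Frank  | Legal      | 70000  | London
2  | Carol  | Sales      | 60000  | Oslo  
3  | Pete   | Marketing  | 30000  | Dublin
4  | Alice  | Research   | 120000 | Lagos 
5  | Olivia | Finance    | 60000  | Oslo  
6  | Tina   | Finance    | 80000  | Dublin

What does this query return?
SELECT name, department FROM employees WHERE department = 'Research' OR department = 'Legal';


Filtering: department = 'Research' OR 'Legal'
Matching: 2 rows

2 rows:
Frank, Legal
Alice, Research


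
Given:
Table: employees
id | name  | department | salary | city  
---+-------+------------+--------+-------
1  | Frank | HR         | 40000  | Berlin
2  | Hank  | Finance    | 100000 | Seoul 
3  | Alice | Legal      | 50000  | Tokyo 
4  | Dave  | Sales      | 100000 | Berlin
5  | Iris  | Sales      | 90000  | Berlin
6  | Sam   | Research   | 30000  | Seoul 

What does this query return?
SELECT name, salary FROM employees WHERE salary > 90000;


Filtering: salary > 90000
Matching: 2 rows

2 rows:
Hank, 100000
Dave, 100000


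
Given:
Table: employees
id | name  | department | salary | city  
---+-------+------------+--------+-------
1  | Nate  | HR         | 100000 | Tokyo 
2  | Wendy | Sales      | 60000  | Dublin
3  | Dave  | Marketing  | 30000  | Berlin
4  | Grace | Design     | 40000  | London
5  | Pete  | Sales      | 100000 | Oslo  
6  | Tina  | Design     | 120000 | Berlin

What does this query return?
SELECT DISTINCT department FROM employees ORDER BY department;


All 'department' values (row order): HR, Sales, Marketing, Design, Sales, Design
Removing duplicates leaves 4 unique value(s).

4 values:
Design
HR
Marketing
Sales


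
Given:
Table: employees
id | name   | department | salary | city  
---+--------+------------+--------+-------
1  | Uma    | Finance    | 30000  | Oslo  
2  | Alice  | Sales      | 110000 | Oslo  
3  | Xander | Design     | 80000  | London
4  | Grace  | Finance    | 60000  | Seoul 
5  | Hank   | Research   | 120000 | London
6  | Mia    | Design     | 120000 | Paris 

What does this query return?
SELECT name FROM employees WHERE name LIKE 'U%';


LIKE 'U%' matches names starting with 'U'
Matching: 1

1 rows:
Uma


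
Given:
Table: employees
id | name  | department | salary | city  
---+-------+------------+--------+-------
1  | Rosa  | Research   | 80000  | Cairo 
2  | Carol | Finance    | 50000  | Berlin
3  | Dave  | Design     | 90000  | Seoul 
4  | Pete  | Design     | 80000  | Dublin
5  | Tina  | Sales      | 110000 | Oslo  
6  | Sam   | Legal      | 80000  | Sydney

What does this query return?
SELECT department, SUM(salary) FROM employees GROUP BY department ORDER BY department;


Summing salary within each department:
  Design: 90000 + 80000 = 170000
  Finance: 50000 = 50000
  Legal: 80000 = 80000
  Research: 80000 = 80000
  Sales: 110000 = 110000


5 groups:
Design, 170000
Finance, 50000
Legal, 80000
Research, 80000
Sales, 110000


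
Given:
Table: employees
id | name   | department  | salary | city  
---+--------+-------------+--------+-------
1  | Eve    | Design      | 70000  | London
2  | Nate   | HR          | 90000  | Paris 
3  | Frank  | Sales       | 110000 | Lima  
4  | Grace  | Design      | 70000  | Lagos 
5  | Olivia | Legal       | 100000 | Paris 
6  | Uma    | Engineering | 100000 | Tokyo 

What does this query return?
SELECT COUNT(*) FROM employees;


COUNT(*) counts all rows

6
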